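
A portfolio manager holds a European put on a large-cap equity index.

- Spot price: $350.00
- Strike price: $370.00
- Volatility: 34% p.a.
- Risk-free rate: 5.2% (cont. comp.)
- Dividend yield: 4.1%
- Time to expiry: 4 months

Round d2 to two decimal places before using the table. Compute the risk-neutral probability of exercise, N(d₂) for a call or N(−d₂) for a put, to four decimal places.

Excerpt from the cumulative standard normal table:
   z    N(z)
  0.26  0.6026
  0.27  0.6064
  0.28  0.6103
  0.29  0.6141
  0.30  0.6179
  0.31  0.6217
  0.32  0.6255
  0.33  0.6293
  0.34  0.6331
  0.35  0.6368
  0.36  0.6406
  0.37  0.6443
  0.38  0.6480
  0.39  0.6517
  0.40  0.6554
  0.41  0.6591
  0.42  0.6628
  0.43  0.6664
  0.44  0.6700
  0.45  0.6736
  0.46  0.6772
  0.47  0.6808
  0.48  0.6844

0.6406

σ√T = 0.34·√0.3333 = 0.1963
ln(S/K) + (r − q + σ²/2)T = ln(350/370) + (0.052 − 0.041 + 0.34²/2)·0.3333 = -0.0556 + 0.0229 = -0.0326
d₁ = -0.0326 / 0.1963 = -0.1663 ⇒ -0.17
d₂ = d₁ − σ√T = -0.1663 − 0.1963 = -0.3626 ⇒ -0.36
Pr(exercise) under Q = N(−d₂) = N(0.36) = 0.6406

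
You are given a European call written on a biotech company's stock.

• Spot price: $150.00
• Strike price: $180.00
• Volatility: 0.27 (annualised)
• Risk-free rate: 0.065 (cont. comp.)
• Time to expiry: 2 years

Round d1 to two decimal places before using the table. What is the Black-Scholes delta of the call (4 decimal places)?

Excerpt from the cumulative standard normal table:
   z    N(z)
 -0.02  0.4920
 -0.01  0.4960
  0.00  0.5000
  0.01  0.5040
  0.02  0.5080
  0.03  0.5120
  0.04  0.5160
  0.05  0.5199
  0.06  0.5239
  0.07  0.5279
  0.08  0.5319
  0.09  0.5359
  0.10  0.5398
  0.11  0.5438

σ√T = 0.27 × 1.4142 = 0.3818
d₁ = [ln(150/180) + (0.065 + 0.27²/2)·2] / 0.3818 = [-0.1823 + 0.2029] / 0.3818 = 0.0539 ⇒ 0.05
N(d₁) = N(0.05) = 0.5199
Δ_call = N(d₁) = 0.5199

0.5199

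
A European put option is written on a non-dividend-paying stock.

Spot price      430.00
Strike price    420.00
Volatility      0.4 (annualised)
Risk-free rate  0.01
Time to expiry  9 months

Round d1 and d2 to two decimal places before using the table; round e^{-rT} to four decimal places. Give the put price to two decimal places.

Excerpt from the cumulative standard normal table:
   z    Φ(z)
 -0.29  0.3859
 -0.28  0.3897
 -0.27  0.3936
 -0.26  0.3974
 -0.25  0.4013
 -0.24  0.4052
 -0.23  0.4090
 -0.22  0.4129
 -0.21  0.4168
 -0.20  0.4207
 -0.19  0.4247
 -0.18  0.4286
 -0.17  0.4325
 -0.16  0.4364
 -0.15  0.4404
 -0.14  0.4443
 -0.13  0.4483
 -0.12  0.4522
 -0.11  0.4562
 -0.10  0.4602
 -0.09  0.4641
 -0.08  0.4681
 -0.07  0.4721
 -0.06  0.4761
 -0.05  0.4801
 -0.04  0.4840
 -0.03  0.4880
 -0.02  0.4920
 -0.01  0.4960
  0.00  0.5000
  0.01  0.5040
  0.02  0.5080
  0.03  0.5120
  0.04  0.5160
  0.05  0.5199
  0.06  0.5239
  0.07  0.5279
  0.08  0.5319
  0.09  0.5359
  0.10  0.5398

T = 0.75;  σ√T = 0.3464
d₁ = [ln(430/420) + (0.01 + ½·0.4²)·0.75] / (σ√T) = (0.0235 + 0.0675) / 0.3464 = 0.2628 → 0.26
d₂ = 0.2628 − 0.3464 = -0.0836 → -0.08
exp(−rT) = exp(−0.01·0.75) = 0.9925
N(−d₂) = N(0.08) = 0.5319;  N(−d₁) = N(-0.26) = 0.3974
P = 420·0.9925·0.5319 − 430·0.3974 = 221.7225 − 170.8820 = 50.8405

50.84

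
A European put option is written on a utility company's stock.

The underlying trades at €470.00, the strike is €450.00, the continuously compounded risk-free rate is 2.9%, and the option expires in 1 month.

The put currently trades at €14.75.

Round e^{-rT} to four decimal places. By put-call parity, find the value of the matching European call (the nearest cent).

€35.83

exp(−rT) = exp(−0.029·0.08333) = 0.9976
Put-call parity: C − P = S − K·e^(−rT) = 470 − 450·0.9976 = 470 − 448.9200 = 21.0800
C = P + (C − P) = 14.75 + (21.0800) = 35.8300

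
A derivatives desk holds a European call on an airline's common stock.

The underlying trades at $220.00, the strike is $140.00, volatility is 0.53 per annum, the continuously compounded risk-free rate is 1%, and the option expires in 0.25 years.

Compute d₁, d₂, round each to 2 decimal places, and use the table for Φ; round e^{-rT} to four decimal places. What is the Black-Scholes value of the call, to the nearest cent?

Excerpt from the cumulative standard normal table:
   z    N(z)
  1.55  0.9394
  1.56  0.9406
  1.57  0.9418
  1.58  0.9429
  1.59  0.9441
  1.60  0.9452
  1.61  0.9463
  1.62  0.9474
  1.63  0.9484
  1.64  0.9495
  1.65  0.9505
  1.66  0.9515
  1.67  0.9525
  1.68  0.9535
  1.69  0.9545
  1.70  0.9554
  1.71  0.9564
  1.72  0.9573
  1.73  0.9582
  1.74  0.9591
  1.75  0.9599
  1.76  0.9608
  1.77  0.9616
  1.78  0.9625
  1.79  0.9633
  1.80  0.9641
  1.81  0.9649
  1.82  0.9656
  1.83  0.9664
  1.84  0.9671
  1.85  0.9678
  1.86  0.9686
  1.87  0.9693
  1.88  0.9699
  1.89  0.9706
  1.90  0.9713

T = 0.25;  σ√T = 0.2650
d₁ = [ln(220/140) + (0.01 + 0.53²/2)·0.25] / 0.2650 = [0.4520 + 0.0376] / 0.2650 = 1.8475 ≈ 1.85
d₂ = d₁ − σ√T = 1.8475 − 0.2650 = 1.5825 ≈ 1.58
e^(−rT) = e^(−0.01·0.25) = 0.9975
N(d₁) = N(1.85) = 0.9678;  N(d₂) = N(1.58) = 0.9429
C = 220·0.9678 − 140·0.9975·0.9429 = 212.9160 − 131.6760 = 81.2400

$81.24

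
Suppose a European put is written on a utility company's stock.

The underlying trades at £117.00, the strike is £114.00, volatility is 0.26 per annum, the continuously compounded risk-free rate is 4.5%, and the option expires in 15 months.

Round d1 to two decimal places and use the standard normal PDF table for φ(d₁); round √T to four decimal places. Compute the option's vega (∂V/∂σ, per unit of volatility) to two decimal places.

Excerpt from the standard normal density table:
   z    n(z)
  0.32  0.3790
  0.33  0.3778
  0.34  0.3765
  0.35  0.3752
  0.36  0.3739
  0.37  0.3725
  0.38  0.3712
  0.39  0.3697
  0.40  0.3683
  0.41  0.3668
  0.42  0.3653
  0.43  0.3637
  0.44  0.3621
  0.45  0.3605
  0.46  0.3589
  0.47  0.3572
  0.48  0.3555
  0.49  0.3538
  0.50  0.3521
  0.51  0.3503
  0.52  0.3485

47.57

σ√T = 0.26·√1.25 = 0.2907
d₁ = [ln(117/114) + (0.045 + ½·0.26²)·1.25] / (σ√T) = (0.0260 + 0.0985) / 0.2907 = 0.4282 ⇒ 0.43
√T = √1.25 = 1.1180
φ(d₁) = φ(0.43) = 0.3637
vega = S·φ(d₁)·√T = 117·0.3637·1.1180 = 47.5741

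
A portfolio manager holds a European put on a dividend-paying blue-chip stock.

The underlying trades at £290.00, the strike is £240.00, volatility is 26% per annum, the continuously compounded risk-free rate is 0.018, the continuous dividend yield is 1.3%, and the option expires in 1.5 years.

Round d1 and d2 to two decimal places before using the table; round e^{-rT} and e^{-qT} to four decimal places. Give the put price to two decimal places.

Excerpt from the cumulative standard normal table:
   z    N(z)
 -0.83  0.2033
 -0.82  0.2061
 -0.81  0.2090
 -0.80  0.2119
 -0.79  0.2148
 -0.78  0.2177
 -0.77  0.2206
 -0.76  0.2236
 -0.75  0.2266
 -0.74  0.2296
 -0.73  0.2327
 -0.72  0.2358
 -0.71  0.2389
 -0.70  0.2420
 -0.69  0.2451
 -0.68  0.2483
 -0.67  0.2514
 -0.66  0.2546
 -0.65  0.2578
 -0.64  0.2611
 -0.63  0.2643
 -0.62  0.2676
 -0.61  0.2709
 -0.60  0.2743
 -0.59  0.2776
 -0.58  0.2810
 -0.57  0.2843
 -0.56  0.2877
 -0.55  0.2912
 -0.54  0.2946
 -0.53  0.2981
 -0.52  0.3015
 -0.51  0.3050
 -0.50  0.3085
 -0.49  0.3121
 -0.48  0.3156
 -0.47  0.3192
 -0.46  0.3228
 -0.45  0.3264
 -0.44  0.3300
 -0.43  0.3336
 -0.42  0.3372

£13.50

σ√T = 0.26·√1.5 = 0.3184
d₁ = [ln(290/240) + (0.018 − 0.013 + ½·0.26²)·1.5] / (σ√T) = (0.1892 + 0.0582) / 0.3184 = 0.7771 ≈ 0.78
d₂ = 0.7771 − 0.3184 = 0.4586 ≈ 0.46
exp(−qT) = exp(−0.013·1.5) = 0.9807;  exp(−rT) = exp(−0.018·1.5) = 0.9734
N(−d₂) = N(-0.46) = 0.3228;  N(−d₁) = N(-0.78) = 0.2177
P = 240·0.9734·0.3228 − 290·0.9807·0.2177 = 75.4112 − 61.9145 = 13.4967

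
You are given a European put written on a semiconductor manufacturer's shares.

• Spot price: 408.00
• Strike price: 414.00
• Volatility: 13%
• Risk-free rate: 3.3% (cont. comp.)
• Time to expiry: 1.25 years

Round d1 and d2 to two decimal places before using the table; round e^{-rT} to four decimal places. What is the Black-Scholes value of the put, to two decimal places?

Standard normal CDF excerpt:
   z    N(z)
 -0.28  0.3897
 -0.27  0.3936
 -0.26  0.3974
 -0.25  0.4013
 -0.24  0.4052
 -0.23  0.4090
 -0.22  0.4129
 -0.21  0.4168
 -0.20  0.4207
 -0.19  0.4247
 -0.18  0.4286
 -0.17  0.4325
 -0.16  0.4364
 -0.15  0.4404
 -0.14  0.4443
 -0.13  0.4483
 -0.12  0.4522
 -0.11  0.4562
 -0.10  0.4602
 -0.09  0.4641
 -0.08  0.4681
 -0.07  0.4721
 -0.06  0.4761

19.10

σ√T = 0.13 × 1.1180 = 0.1453
d₁ = [ln(408/414) + (0.033 + 0.13²/2)·1.25] / 0.1453 = [-0.0146 + 0.0518] / 0.1453 = 0.2560 → 0.26
d₂ = d₁ − σ√T = 0.2560 − 0.1453 = 0.1107 → 0.11
e^(−rT) = e^(−0.033·1.25) = 0.9596
N(−d₂) = N(-0.11) = 0.4562;  N(−d₁) = N(-0.26) = 0.3974
P = 414·0.9596·0.4562 − 408·0.3974 = 181.2366 − 162.1392 = 19.0974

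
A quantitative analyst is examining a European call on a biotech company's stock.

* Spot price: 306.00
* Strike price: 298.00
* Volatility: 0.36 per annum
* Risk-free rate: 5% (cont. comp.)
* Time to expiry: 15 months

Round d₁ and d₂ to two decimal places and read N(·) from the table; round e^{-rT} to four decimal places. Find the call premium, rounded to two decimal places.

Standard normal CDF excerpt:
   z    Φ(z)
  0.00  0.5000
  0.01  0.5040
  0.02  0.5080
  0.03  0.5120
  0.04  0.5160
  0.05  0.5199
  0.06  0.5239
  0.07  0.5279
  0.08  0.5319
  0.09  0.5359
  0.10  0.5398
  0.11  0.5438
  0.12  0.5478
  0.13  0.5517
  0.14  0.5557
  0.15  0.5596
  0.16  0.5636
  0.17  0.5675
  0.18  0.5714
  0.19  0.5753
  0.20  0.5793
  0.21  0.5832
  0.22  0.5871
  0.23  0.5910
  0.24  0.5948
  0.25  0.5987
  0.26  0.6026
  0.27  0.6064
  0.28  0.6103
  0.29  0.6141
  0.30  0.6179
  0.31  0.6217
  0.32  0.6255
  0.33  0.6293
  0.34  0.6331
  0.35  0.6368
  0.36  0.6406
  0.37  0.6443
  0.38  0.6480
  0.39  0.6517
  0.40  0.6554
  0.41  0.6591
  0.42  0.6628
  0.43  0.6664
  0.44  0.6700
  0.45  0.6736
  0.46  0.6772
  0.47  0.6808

σ√T = 0.36 × 1.1180 = 0.4025
d₁ = [ln(306/298) + (0.05 + 0.36²/2)·1.25] / 0.4025 = [0.0265 + 0.1435] / 0.4025 = 0.4223 which rounds to 0.42
d₂ = d₁ − σ√T = 0.4223 − 0.4025 = 0.0199 which rounds to 0.02
exp(−rT) = exp(−0.05·1.25) = 0.9394
C = 306·N(0.42) − 298·0.9394·N(0.02) = 306·0.6628 − 298·0.9394·0.5080 = 202.8168 − 142.2101 = 60.6067

60.61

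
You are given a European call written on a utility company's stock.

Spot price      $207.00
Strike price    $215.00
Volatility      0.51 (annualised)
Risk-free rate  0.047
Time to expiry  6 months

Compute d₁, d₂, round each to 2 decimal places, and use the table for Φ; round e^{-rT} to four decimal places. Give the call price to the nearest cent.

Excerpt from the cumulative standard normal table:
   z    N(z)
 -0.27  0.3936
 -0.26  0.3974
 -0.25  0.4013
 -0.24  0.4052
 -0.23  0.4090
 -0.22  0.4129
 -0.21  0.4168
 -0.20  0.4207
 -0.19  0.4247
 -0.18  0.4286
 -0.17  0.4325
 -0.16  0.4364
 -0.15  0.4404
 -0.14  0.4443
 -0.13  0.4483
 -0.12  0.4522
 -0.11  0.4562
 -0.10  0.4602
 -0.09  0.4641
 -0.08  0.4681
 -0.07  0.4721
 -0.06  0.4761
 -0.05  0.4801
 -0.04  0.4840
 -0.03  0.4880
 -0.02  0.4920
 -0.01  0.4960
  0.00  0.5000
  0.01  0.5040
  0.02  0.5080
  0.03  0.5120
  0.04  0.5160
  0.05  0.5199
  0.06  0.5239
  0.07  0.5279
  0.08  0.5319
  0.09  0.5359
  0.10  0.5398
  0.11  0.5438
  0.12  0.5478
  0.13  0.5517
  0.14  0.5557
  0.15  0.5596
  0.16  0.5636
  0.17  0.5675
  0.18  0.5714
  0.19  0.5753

$28.32

σ√T = 0.51·√0.5 = 0.3606
d₁ = [ln(207/215) + (0.047 + 0.51²/2)·0.5] / 0.3606 = [-0.0379 + 0.0885] / 0.3606 = 0.1403 ≈ 0.14
d₂ = d₁ − σ√T = 0.1403 − 0.3606 = -0.2203 ≈ -0.22
exp(−rT) = exp(−0.047·0.5) = 0.9768
C = 207·N(0.14) − 215·0.9768·N(-0.22) = 207·0.5557 − 215·0.9768·0.4129 = 115.0299 − 86.7140 = 28.3159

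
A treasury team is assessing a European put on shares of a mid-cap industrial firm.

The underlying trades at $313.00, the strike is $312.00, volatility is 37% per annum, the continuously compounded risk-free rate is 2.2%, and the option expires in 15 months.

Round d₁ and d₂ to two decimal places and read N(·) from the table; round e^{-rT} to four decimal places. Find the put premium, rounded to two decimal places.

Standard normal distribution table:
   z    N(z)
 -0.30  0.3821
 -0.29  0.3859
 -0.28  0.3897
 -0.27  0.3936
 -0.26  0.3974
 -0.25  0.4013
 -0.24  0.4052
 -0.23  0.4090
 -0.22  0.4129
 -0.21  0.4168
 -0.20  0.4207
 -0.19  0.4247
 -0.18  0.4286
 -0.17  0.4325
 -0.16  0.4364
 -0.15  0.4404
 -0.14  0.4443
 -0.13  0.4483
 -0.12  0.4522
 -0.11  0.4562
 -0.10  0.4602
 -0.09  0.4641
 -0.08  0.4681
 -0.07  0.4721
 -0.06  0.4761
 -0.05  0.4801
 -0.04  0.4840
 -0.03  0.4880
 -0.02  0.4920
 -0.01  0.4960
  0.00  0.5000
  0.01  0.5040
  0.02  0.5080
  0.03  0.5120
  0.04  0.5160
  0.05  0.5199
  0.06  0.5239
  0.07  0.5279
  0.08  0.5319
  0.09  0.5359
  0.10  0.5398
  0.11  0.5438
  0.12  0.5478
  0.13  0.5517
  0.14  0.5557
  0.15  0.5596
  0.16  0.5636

$45.49

σ√T = 0.37 × 1.1180 = 0.4137
d₁ = [ln(313/312) + (0.022 + ½·0.37²)·1.25] / (σ√T) = (0.0032 + 0.1131) / 0.4137 = 0.2810 ⇒ 0.28
d₂ = 0.2810 − 0.4137 = -0.1326 ⇒ -0.13
e^(−rT) = e^(−0.022·1.25) = 0.9729
P = 312·0.9729·N(0.13) − 313·N(-0.28) = 312·0.9729·0.5517 − 313·0.3897 = 167.4657 − 121.9761 = 45.4896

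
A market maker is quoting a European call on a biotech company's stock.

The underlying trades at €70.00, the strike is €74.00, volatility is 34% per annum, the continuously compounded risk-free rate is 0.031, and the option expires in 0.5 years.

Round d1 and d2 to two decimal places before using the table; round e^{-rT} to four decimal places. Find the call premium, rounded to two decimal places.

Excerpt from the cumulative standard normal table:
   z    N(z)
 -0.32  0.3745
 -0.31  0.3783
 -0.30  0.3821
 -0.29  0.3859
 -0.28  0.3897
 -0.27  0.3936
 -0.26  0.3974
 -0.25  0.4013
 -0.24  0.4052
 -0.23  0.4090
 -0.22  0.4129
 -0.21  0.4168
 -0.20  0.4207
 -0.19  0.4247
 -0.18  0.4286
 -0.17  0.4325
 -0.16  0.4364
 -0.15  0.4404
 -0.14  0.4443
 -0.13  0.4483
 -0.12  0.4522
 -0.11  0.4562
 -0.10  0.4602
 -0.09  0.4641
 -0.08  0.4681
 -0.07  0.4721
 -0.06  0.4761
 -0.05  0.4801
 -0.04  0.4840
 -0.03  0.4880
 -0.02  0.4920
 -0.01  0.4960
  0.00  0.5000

σ√T = 0.34·√0.5 = 0.2404
d₁ = [ln(70/74) + (0.031 + ½·0.34²)·0.5] / (σ√T) = (-0.0556 + 0.0444) / 0.2404 = -0.0465 → -0.05
d₂ = -0.0465 − 0.2404 = -0.2869 → -0.29
e^(−rT) = e^(−0.031·0.5) = 0.9846
N(d₁) = N(-0.05) = 0.4801;  N(d₂) = N(-0.29) = 0.3859
C = 70·0.4801 − 74·0.9846·0.3859 = 33.6070 − 28.1168 = 5.4902

€5.49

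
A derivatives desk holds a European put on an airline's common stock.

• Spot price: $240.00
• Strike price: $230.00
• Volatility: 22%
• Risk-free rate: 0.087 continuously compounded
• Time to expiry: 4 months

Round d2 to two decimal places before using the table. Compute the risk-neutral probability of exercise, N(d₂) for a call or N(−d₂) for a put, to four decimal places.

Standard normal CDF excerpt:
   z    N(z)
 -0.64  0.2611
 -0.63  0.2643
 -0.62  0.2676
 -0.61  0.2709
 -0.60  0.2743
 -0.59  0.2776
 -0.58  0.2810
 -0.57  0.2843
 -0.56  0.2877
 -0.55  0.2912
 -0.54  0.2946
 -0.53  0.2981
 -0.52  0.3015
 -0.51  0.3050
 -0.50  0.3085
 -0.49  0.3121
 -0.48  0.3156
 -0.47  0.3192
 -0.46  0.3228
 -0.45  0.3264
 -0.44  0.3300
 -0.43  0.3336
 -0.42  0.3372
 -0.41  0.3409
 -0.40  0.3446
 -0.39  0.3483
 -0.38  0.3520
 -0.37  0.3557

0.3085

T = 0.3333;  σ√T = 0.1270
d₁ = [ln(240/230) + (0.087 + 0.22²/2)·0.3333] / 0.1270 = [0.0426 + 0.0371] / 0.1270 = 0.6269 ≈ 0.63
d₂ = d₁ − σ√T = 0.6269 − 0.1270 = 0.4999 ≈ 0.50
Pr(exercise) under Q = N(−d₂) = N(-0.50) = 0.3085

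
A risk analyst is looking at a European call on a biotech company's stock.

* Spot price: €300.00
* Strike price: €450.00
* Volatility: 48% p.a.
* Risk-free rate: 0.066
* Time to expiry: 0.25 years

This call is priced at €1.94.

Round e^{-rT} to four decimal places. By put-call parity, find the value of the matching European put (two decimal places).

€144.56

e^(−rT) = e^(−0.066·0.25) = 0.9836
Put-call parity: C − P = S − K·e^(−rT) = 300 − 450·0.9836 = 300 − 442.6200 = -142.6200
P = C − (C − P) = 1.94 − (-142.6200) = 144.5600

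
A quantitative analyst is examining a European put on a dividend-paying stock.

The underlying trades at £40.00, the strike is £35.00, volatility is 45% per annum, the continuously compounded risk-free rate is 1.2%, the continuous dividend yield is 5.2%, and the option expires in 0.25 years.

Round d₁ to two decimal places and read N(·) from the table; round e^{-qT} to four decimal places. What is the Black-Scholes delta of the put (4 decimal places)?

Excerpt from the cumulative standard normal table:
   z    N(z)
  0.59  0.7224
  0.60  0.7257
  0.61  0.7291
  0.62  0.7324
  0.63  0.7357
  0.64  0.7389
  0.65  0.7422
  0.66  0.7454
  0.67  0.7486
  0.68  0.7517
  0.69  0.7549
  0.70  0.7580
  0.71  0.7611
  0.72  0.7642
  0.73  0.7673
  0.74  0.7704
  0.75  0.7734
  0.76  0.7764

-0.2513

T = 0.25;  σ√T = 0.2250
d₁ = [ln(40/35) + (0.012 − 0.052 + ½·0.45²)·0.25] / (σ√T) = (0.1335 + 0.0153) / 0.2250 = 0.6615 which rounds to 0.66
N(d₁) = N(0.66) = 0.7454
Δ_put = e^(−qT)·(N(d₁) − 1) = 0.9871·(0.7454 − 1) = -0.2513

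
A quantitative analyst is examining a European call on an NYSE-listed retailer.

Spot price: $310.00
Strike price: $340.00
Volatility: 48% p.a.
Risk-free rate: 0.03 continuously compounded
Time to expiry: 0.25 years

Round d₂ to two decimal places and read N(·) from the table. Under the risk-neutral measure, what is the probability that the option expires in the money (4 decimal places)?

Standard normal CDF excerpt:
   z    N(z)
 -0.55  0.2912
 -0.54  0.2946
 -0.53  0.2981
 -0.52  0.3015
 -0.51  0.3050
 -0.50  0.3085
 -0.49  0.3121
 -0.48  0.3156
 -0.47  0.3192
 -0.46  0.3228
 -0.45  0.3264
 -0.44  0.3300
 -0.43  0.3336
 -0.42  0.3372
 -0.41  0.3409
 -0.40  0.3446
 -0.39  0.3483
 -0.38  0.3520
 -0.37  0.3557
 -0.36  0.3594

T = 0.25;  σ√T = 0.2400
d₁ = [ln(310/340) + (0.03 + ½·0.48²)·0.25] / (σ√T) = (-0.0924 + 0.0363) / 0.2400 = -0.2336 which rounds to -0.23
d₂ = -0.2336 − 0.2400 = -0.4736 which rounds to -0.47
Risk-neutral Pr[S_T > K] = N(d₂) = N(-0.47) = 0.3192

0.3192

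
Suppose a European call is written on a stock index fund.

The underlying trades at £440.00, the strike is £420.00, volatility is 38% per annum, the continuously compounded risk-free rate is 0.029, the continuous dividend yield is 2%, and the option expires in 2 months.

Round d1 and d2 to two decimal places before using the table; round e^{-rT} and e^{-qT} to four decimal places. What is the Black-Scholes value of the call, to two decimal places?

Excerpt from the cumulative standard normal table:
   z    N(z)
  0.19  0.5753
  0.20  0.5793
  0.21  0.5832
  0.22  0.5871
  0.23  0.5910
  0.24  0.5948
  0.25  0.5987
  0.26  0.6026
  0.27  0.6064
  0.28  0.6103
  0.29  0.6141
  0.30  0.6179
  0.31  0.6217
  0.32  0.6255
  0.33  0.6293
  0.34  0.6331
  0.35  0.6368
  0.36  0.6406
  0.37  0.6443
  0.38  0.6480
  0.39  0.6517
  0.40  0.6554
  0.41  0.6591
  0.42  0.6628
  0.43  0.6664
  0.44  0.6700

σ√T = 0.38·√0.1667 = 0.1551
d₁ = [ln(440/420) + (0.029 − 0.02 + 0.38²/2)·0.1667] / 0.1551 = [0.0465 + 0.0135] / 0.1551 = 0.3871 ⇒ 0.39
d₂ = d₁ − σ√T = 0.3871 − 0.1551 = 0.2320 ⇒ 0.23
exp(−qT) = exp(−0.02·0.1667) = 0.9967;  exp(−rT) = exp(−0.029·0.1667) = 0.9952
C = 440·0.9967·N(0.39) − 420·0.9952·N(0.23) = 440·0.9967·0.6517 − 420·0.9952·0.5910 = 285.8017 − 247.0285 = 38.7732

£38.77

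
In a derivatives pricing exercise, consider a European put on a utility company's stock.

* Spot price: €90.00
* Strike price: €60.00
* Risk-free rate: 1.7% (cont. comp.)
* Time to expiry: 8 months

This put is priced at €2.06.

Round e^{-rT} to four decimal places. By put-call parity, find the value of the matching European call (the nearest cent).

€32.74

exp(−rT) = exp(−0.017·0.6667) = 0.9887
Put-call parity: C − P = S − K·e^(−rT) = 90 − 60·0.9887 = 90 − 59.3220 = 30.6780
C = P + (C − P) = 2.06 + (30.6780) = 32.7380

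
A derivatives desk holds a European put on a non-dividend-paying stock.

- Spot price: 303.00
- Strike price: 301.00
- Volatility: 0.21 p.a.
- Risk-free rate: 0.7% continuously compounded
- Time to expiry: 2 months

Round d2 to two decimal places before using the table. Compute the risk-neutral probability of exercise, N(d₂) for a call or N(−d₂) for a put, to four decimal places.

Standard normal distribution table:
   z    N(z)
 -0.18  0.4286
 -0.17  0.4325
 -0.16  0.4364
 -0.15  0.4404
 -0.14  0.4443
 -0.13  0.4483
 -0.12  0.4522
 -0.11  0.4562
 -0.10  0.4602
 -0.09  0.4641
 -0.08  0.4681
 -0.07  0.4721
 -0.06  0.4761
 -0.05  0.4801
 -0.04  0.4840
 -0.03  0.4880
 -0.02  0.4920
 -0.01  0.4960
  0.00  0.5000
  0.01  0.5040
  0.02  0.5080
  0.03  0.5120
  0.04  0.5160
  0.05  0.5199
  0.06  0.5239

0.4801

σ√T = 0.21·√0.1667 = 0.0857
ln(S/K) + (r + σ²/2)T = ln(303/301) + (0.007 + 0.21²/2)·0.1667 = 0.0066 + 0.0048 = 0.0115
d₁ = 0.0115 / 0.0857 = 0.1337 which rounds to 0.13
d₂ = d₁ − σ√T = 0.1337 − 0.0857 = 0.0480 which rounds to 0.05
Risk-neutral Pr[S_T < K] = N(−d₂) = N(-0.05) = 0.4801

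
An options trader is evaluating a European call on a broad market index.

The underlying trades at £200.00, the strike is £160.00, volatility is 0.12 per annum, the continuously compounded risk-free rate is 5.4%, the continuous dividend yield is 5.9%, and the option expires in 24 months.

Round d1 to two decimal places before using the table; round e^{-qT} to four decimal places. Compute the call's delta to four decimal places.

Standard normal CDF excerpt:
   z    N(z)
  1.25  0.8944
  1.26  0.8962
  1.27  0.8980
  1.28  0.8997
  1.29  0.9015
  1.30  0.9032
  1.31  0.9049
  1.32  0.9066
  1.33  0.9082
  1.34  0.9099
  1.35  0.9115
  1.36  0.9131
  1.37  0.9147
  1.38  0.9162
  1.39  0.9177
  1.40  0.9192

0.8086

σ√T = 0.12 × 1.4142 = 0.1697
d₁ = [ln(200/160) + (0.054 − 0.059 + 0.12²/2)·2] / 0.1697 = [0.2231 + 0.0044] / 0.1697 = 1.3408 which rounds to 1.34
N(d₁) = N(1.34) = 0.9099
Δ_call = e^(−qT)·N(d₁) = 0.8887·0.9099 = 0.8086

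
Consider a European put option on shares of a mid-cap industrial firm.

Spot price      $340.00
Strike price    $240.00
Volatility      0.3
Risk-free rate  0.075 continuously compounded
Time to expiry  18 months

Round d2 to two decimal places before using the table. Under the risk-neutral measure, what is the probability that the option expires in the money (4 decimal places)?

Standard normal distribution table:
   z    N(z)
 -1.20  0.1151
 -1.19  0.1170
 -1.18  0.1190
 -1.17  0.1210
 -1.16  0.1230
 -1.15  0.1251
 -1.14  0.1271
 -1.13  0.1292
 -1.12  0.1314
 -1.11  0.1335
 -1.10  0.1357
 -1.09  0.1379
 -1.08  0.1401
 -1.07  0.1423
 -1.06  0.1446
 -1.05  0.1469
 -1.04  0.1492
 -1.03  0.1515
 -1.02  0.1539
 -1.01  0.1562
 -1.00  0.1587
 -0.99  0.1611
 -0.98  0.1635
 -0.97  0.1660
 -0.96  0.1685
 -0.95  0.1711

σ√T = 0.3·√1.5 = 0.3674
d₁ = [ln(340/240) + (0.075 + ½·0.3²)·1.5] / (σ√T) = (0.3483 + 0.1800) / 0.3674 = 1.4379 → 1.44
d₂ = 1.4379 − 0.3674 = 1.0704 → 1.07
Risk-neutral Pr[S_T < K] = N(−d₂) = N(-1.07) = 0.1423

0.1423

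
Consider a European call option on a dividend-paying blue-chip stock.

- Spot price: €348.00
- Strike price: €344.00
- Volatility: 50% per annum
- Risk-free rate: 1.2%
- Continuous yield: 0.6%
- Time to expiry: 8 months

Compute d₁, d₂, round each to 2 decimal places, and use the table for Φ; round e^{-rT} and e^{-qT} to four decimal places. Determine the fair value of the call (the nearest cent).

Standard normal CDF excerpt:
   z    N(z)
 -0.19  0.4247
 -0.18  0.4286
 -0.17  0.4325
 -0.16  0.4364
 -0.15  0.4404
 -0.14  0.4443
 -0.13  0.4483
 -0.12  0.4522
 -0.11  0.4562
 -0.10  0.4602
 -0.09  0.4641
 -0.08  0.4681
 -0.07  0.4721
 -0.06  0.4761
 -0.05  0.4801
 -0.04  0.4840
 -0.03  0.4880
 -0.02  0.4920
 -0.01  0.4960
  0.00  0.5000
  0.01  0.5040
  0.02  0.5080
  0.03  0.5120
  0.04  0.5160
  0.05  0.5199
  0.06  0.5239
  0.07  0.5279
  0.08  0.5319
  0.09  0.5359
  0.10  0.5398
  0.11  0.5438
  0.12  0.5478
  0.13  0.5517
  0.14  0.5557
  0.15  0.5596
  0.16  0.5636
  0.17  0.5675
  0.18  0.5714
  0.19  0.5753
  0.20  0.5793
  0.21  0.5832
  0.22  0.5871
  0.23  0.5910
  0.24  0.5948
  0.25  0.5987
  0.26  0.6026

σ√T = 0.5·√0.6667 = 0.4082
d₁ = [ln(348/344) + (0.012 − 0.006 + 0.5²/2)·0.6667] / 0.4082 = [0.0116 + 0.0873] / 0.4082 = 0.2422 → 0.24
d₂ = d₁ − σ√T = 0.2422 − 0.4082 = -0.1660 → -0.17
e^(−qT) = e^(−0.006·0.6667) = 0.9960;  e^(−rT) = e^(−0.012·0.6667) = 0.9920
N(d₁) = N(0.24) = 0.5948;  N(d₂) = N(-0.17) = 0.4325
C = 348·0.9960·0.5948 − 344·0.9920·0.4325 = 206.1624 − 147.5898 = 58.5727

€58.57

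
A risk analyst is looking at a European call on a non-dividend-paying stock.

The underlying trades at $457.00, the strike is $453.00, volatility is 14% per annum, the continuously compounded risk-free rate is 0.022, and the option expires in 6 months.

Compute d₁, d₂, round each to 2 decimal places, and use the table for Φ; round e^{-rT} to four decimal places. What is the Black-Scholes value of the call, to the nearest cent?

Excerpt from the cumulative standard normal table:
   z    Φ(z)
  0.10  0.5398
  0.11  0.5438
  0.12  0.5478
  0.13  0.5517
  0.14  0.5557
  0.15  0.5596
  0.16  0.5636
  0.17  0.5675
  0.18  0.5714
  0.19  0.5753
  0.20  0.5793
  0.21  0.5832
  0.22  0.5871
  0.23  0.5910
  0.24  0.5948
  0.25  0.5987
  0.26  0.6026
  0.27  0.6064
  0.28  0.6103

σ√T = 0.14 × 0.7071 = 0.0990
d₁ = [ln(457/453) + (0.022 + 0.14²/2)·0.5] / 0.0990 = [0.0088 + 0.0159] / 0.0990 = 0.2494 ≈ 0.25
d₂ = d₁ − σ√T = 0.2494 − 0.0990 = 0.1504 ≈ 0.15
e^(−rT) = e^(−0.022·0.5) = 0.9891
N(d₁) = N(0.25) = 0.5987;  N(d₂) = N(0.15) = 0.5596
C = 457·0.5987 − 453·0.9891·0.5596 = 273.6059 − 250.7357 = 22.8702

$22.87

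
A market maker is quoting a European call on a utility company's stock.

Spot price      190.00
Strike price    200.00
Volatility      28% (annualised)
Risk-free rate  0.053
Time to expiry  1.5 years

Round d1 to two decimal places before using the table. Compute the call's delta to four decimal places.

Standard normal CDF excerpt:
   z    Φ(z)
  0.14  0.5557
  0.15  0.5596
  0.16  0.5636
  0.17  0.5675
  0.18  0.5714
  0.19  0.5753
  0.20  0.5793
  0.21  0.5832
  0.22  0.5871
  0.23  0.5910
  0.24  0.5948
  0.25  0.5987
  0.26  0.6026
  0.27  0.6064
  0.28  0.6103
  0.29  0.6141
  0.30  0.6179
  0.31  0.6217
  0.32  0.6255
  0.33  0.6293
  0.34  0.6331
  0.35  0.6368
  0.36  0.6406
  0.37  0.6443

0.5987

T = 1.5;  σ√T = 0.3429
d₁ = [ln(190/200) + (0.053 + ½·0.28²)·1.5] / (σ√T) = (-0.0513 + 0.1383) / 0.3429 = 0.2537 ⇒ 0.25
N(d₁) = N(0.25) = 0.5987
Δ_call = N(d₁) = 0.5987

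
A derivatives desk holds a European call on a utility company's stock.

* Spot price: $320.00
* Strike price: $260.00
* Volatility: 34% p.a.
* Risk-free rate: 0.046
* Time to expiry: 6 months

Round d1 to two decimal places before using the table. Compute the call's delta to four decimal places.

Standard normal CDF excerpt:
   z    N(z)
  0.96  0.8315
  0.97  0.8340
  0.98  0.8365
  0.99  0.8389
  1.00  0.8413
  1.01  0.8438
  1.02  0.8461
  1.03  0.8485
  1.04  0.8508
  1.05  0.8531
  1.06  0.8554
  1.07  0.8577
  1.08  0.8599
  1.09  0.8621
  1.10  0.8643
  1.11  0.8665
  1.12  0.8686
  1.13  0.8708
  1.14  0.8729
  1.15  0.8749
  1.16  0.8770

σ√T = 0.34 × 0.7071 = 0.2404
d₁ = [ln(320/260) + (0.046 + 0.34²/2)·0.5] / 0.2404 = [0.2076 + 0.0519] / 0.2404 = 1.0795 ⇒ 1.08
N(d₁) = N(1.08) = 0.8599
Δ_call = N(d₁) = 0.8599

0.8599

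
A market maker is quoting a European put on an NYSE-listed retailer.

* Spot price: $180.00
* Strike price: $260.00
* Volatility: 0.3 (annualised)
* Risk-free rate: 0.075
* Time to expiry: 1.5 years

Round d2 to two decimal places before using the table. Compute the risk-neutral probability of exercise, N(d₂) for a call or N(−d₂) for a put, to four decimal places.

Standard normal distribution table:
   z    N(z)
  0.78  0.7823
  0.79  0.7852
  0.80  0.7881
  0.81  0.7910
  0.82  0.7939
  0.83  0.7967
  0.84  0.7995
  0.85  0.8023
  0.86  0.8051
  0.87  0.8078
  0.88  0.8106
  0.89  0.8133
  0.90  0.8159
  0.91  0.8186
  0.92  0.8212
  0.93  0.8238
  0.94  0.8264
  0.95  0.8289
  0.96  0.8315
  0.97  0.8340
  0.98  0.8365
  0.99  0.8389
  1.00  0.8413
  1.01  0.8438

T = 1.5;  σ√T = 0.3674
ln(S/K) + (r + σ²/2)T = ln(180/260) + (0.075 + 0.3²/2)·1.5 = -0.3677 + 0.1800 = -0.1877
d₁ = -0.1877 / 0.3674 = -0.5109 ⇒ -0.51
d₂ = d₁ − σ√T = -0.5109 − 0.3674 = -0.8783 ⇒ -0.88
Pr(exercise) under Q = N(−d₂) = N(0.88) = 0.8106

0.8106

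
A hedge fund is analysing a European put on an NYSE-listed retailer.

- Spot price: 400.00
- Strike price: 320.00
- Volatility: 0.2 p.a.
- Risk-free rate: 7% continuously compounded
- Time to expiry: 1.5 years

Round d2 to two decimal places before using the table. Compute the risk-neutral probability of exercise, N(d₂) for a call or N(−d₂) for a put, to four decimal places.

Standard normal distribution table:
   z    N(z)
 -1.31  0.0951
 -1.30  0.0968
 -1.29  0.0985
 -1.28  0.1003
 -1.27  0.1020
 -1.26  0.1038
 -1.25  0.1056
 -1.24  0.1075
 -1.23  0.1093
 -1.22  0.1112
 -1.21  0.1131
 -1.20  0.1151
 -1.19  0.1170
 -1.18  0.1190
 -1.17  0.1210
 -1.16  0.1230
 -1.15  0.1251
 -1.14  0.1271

σ√T = 0.2 × 1.2247 = 0.2449
d₁ = [ln(400/320) + (0.07 + 0.2²/2)·1.5] / 0.2449 = [0.2231 + 0.1350] / 0.2449 = 1.4621 ⇒ 1.46
d₂ = d₁ − σ√T = 1.4621 − 0.2449 = 1.2172 ⇒ 1.22
Risk-neutral Pr[S_T < K] = N(−d₂) = N(-1.22) = 0.1112

0.1112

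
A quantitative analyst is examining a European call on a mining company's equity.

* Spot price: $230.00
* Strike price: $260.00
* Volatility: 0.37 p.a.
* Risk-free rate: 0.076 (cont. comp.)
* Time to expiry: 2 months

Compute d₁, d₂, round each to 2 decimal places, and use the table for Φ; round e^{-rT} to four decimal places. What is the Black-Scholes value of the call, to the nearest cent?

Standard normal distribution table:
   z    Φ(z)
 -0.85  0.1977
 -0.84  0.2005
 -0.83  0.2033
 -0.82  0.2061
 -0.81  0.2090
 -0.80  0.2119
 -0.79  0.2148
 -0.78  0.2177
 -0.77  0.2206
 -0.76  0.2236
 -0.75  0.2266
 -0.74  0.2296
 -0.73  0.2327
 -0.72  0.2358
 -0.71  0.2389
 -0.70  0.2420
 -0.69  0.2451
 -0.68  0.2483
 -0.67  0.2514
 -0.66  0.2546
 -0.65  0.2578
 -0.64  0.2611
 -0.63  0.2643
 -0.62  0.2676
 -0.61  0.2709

$4.89

σ√T = 0.37·√0.1667 = 0.1511
d₁ = [ln(230/260) + (0.076 + ½·0.37²)·0.1667] / (σ√T) = (-0.1226 + 0.0241) / 0.1511 = -0.6523 ⇒ -0.65
d₂ = -0.6523 − 0.1511 = -0.8033 ⇒ -0.80
exp(−rT) = exp(−0.076·0.1667) = 0.9874
N(d₁) = N(-0.65) = 0.2578;  N(d₂) = N(-0.80) = 0.2119
C = 230·0.2578 − 260·0.9874·0.2119 = 59.2940 − 54.3998 = 4.8942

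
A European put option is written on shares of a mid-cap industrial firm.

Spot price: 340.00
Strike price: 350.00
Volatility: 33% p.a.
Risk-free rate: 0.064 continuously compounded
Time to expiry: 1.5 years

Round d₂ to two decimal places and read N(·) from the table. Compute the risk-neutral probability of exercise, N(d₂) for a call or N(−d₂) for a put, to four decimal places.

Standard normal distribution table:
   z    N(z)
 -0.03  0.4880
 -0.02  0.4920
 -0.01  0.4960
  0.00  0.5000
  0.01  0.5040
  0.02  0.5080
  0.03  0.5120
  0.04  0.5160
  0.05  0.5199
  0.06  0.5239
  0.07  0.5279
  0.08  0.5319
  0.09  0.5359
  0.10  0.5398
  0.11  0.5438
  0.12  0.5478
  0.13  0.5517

σ√T = 0.33·√1.5 = 0.4042
d₁ = [ln(340/350) + (0.064 + ½·0.33²)·1.5] / (σ√T) = (-0.0290 + 0.1777) / 0.4042 = 0.3679 → 0.37
d₂ = 0.3679 − 0.4042 = -0.0363 → -0.04
Pr(exercise) under Q = N(−d₂) = N(0.04) = 0.5160

0.5160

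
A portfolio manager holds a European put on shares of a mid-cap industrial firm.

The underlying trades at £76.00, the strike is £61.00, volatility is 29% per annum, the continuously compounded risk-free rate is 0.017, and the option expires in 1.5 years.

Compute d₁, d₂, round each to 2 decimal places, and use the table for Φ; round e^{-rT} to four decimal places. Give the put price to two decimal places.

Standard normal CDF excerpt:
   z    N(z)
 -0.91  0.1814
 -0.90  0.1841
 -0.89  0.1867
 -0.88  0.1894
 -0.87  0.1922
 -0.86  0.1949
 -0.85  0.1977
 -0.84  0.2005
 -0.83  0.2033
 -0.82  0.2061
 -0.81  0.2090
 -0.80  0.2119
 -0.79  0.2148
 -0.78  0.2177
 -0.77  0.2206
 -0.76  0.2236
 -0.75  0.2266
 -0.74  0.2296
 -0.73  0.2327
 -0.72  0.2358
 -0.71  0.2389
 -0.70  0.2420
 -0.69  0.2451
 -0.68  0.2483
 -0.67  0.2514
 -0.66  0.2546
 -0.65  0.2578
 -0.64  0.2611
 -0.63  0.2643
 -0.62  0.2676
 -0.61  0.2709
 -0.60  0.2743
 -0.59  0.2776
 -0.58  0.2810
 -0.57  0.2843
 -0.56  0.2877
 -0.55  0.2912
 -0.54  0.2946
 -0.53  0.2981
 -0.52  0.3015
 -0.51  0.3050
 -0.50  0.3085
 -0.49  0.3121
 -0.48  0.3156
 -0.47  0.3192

σ√T = 0.29·√1.5 = 0.3552
d₁ = [ln(76/61) + (0.017 + 0.29²/2)·1.5] / 0.3552 = [0.2199 + 0.0886] / 0.3552 = 0.8684 ≈ 0.87
d₂ = d₁ − σ√T = 0.8684 − 0.3552 = 0.5132 ≈ 0.51
exp(−rT) = exp(−0.017·1.5) = 0.9748
P = 61·0.9748·N(-0.51) − 76·N(-0.87) = 61·0.9748·0.3050 − 76·0.1922 = 18.1362 − 14.6072 = 3.5290

£3.53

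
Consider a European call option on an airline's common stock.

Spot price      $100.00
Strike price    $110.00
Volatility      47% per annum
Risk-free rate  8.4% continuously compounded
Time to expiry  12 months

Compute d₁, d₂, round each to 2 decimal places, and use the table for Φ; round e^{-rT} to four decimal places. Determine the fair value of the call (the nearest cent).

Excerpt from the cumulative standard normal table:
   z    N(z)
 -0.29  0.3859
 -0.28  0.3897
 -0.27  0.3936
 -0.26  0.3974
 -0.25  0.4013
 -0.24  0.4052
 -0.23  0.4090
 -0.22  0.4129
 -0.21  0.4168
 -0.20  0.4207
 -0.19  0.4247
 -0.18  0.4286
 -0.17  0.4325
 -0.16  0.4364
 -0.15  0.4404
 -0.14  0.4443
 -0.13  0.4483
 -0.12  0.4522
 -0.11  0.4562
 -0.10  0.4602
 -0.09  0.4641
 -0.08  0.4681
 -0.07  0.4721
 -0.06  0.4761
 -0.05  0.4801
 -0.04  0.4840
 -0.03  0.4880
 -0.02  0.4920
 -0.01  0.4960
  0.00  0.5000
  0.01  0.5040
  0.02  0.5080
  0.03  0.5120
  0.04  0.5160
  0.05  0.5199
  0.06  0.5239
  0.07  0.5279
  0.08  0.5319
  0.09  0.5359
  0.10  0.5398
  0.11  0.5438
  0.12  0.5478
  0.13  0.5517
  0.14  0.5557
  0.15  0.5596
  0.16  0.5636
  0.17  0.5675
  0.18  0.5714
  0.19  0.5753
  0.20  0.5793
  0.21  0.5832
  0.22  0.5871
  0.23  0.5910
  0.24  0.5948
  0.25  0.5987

σ√T = 0.47·√1 = 0.4700
d₁ = [ln(100/110) + (0.084 + 0.47²/2)·1] / 0.4700 = [-0.0953 + 0.1945] / 0.4700 = 0.2109 ⇒ 0.21
d₂ = d₁ − σ√T = 0.2109 − 0.4700 = -0.2591 ⇒ -0.26
e^(−rT) = e^(−0.084·1) = 0.9194
N(d₁) = N(0.21) = 0.5832;  N(d₂) = N(-0.26) = 0.3974
C = 100·0.5832 − 110·0.9194·0.3974 = 58.3200 − 40.1907 = 18.1293

$18.13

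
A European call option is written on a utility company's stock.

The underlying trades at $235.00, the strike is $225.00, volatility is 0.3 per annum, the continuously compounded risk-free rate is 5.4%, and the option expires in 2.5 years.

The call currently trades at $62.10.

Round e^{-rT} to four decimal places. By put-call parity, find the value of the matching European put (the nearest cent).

$23.68

exp(−rT) = exp(−0.054·2.5) = 0.8737
Put-call parity: C − P = S − K·e^(−rT) = 235 − 225·0.8737 = 235 − 196.5825 = 38.4175
P = C − (C − P) = 62.10 − (38.4175) = 23.6825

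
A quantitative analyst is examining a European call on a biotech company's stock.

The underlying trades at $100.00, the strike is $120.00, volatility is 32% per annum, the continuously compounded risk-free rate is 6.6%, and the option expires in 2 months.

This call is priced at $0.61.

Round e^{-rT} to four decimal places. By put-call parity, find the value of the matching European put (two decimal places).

e^(−rT) = e^(−0.066·0.1667) = 0.9891
Put-call parity: C − P = S − K·e^(−rT) = 100 − 120·0.9891 = 100 − 118.6920 = -18.6920
P = C − (C − P) = 0.61 − (-18.6920) = 19.3020

$19.30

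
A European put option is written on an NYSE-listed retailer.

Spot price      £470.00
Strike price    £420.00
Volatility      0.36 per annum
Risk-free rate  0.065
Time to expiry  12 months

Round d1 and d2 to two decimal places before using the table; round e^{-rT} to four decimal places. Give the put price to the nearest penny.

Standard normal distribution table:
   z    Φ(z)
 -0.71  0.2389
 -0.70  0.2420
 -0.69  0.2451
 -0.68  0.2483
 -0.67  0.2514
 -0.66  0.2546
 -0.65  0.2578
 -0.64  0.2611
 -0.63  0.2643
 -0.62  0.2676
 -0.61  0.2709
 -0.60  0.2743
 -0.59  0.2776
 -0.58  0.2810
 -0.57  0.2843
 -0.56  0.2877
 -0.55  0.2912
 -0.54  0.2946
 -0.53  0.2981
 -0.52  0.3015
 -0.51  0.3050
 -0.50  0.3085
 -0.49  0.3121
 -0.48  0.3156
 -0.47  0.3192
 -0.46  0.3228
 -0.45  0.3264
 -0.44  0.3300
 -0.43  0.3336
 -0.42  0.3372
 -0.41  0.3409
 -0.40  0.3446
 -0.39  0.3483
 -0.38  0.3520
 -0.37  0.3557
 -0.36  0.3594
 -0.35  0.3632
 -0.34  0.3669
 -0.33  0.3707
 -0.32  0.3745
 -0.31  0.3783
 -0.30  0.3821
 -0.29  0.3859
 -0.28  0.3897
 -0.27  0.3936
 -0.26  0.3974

£30.73

σ√T = 0.36 × 1.0000 = 0.3600
d₁ = [ln(470/420) + (0.065 + 0.36²/2)·1] / 0.3600 = [0.1125 + 0.1298] / 0.3600 = 0.6730 ⇒ 0.67
d₂ = d₁ − σ√T = 0.6730 − 0.3600 = 0.3130 ⇒ 0.31
exp(−rT) = exp(−0.065·1) = 0.9371
N(−d₂) = N(-0.31) = 0.3783;  N(−d₁) = N(-0.67) = 0.2514
P = 420·0.9371·0.3783 − 470·0.2514 = 148.8921 − 118.1580 = 30.7341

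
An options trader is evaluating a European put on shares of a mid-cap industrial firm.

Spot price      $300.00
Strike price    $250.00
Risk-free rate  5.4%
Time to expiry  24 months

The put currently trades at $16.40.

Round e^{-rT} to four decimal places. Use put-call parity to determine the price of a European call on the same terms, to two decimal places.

$92.00

e^(−rT) = e^(−0.054·2) = 0.8976
Put-call parity: C − P = S − K·e^(−rT) = 300 − 250·0.8976 = 300 − 224.4000 = 75.6000
C = P + (C − P) = 16.40 + (75.6000) = 92.0000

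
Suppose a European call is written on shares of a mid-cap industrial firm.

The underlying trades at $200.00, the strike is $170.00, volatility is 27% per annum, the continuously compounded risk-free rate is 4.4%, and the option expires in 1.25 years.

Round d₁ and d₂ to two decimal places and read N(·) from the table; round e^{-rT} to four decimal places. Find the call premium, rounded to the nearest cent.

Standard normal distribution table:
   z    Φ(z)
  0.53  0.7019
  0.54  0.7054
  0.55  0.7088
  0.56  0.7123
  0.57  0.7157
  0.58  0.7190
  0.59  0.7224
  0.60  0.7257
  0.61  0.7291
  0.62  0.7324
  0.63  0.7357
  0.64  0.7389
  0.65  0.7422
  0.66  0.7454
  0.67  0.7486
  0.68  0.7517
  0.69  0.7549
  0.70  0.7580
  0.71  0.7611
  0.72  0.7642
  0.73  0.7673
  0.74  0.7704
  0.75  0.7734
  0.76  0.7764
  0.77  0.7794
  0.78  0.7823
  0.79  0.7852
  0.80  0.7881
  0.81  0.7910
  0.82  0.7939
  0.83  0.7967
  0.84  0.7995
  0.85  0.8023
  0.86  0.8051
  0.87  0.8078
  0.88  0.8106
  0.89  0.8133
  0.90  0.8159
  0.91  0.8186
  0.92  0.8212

$46.40

σ√T = 0.27 × 1.1180 = 0.3019
d₁ = [ln(200/170) + (0.044 + ½·0.27²)·1.25] / (σ√T) = (0.1625 + 0.1006) / 0.3019 = 0.8715 ≈ 0.87
d₂ = 0.8715 − 0.3019 = 0.5696 ≈ 0.57
e^(−rT) = e^(−0.044·1.25) = 0.9465
N(d₁) = N(0.87) = 0.8078;  N(d₂) = N(0.57) = 0.7157
C = 200·0.8078 − 170·0.9465·0.7157 = 161.5600 − 115.1597 = 46.4003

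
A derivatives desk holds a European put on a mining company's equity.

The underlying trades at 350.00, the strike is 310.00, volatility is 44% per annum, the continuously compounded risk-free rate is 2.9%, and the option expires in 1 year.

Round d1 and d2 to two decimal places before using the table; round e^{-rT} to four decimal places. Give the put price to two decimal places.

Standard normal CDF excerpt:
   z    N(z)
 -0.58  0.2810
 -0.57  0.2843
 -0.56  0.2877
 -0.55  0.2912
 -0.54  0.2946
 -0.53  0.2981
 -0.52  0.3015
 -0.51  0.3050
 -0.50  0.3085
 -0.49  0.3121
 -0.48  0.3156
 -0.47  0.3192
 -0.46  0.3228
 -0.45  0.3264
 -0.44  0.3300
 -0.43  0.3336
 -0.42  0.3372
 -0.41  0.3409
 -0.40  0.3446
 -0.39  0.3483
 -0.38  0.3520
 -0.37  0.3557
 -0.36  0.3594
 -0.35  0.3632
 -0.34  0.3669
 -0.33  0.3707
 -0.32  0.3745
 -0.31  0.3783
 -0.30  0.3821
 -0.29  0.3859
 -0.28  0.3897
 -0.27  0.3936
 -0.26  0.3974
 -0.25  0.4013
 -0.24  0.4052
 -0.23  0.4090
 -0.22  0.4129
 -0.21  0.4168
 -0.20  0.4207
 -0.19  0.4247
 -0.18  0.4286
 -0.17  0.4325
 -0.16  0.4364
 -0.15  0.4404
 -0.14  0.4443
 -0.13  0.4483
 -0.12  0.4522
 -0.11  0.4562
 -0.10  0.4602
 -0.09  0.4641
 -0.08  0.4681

35.48

σ√T = 0.44·√1 = 0.4400
d₁ = [ln(350/310) + (0.029 + ½·0.44²)·1] / (σ√T) = (0.1214 + 0.1258) / 0.4400 = 0.5617 ≈ 0.56
d₂ = 0.5617 − 0.4400 = 0.1217 ≈ 0.12
exp(−rT) = exp(−0.029·1) = 0.9714
P = 310·0.9714·N(-0.12) − 350·N(-0.56) = 310·0.9714·0.4522 − 350·0.2877 = 136.1728 − 100.6950 = 35.4778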